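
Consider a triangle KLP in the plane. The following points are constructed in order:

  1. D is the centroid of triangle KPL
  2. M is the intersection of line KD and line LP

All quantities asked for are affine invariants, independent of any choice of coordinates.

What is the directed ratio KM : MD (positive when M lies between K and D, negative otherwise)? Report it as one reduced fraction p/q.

Work in coordinates with K = (0, 0), L = (1, 0), P = (0, 1).
1. D is the centroid of triangle KPL ⇒ D = (1/3, 1/3)
2. M is the intersection of line KD and line LP ⇒ M = (1/2, 1/2)
M = K + t·(D−K) with t = 3/2, so KM:MD = t:(1−t) = 3/2:-1/2

KM:MD = -3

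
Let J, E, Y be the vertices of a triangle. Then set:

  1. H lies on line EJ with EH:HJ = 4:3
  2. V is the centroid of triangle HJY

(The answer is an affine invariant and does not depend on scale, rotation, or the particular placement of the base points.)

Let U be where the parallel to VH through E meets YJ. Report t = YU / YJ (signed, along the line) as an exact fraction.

t = -1/6

Assign J = (0, 0), E = (1, 0), Y = (0, 1) — the answer is frame-independent, so this choice is without loss of generality.
1. H lies on line EJ with EH:HJ = 4:3 ⇒ H = (3/7, 0)
2. V is the centroid of triangle HJY ⇒ V = (1/7, 1/3)
through E parallel to VH: direction (2/7, -1/3); meets YJ at U = (0, 7/6)
U = Y + t·(J−Y) with t = -1/6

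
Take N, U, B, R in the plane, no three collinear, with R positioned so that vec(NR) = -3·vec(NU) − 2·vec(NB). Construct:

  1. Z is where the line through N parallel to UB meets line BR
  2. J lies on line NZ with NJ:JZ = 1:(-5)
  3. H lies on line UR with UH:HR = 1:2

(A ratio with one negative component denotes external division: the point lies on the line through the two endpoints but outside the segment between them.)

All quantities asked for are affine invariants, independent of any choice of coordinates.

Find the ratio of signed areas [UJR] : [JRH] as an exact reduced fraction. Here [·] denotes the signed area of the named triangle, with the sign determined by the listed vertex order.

[UJR]:[JRH] = 3/2

Work in coordinates with N = (0, 0), U = (1, 0), B = (0, 1), R = (-3, -2).
1. Z is where the line through N parallel to UB meets line BR ⇒ Z = (-1/2, 1/2)
2. J lies on line NZ with NJ:JZ = 1:(-5) ⇒ J = (1/8, -1/8)
3. H lies on line UR with UH:HR = 1:2 ⇒ H = (-1/3, -2/3)
2·[UJR] = 5/4, 2·[JRH] = 5/6
[UJR]:[JRH] = 5/4:5/6 = 3/2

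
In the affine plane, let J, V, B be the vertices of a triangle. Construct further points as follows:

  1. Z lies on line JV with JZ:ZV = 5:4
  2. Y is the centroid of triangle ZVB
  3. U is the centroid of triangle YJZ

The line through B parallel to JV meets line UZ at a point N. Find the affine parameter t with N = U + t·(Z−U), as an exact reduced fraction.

t = -8

Choose coordinates J = (0, 0), V = (1, 0), B = (0, 1).
1. Z lies on line JV with JZ:ZV = 5:4 ⇒ Z = (5/9, 0)
2. Y is the centroid of triangle ZVB ⇒ Y = (14/27, 1/3)
3. U is the centroid of triangle YJZ ⇒ U = (29/81, 1/9)
through B parallel to JV: direction (1, 0); meets UZ at N = (-11/9, 1)
N = U + t·(Z−U) with t = -8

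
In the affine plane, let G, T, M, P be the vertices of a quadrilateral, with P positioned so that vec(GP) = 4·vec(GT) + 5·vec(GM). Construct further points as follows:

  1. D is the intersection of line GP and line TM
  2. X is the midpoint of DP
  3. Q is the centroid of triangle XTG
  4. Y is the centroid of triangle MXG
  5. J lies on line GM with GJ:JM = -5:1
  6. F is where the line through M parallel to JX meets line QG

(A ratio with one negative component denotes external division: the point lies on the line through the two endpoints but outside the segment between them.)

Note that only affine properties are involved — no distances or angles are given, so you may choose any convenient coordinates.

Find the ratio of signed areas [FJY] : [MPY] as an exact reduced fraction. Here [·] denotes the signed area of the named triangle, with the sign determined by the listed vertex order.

Assign G = (0, 0), T = (1, 0), M = (0, 1), P = (4, 5) — the answer is frame-independent, so this choice is without loss of generality.
1. D is the intersection of line GP and line TM ⇒ D = (4/9, 5/9)
2. X is the midpoint of DP ⇒ X = (20/9, 25/9)
3. Q is the centroid of triangle XTG ⇒ Q = (29/27, 25/27)
4. Y is the centroid of triangle MXG ⇒ Y = (20/27, 34/27)
5. J lies on line GM with GJ:JM = -5:1 ⇒ J = (0, 5/4)
6. F is where the line through M parallel to JX meets line QG ⇒ F = (464/81, 400/81)
2·[FJY] = 217/81, 2·[MPY] = -52/27
[FJY]:[MPY] = 217/81:-52/27 = -217/156

[FJY]:[MPY] = -217/156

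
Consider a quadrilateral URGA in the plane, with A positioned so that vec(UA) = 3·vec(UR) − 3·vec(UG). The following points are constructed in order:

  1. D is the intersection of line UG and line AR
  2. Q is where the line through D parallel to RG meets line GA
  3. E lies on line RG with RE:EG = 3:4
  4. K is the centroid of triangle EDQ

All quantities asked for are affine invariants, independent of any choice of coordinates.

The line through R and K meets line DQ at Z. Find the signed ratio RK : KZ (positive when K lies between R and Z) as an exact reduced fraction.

Assign U = (0, 0), R = (1, 0), G = (0, 1), A = (3, -3) — the answer is frame-independent, so this choice is without loss of generality.
1. D is the intersection of line UG and line AR ⇒ D = (0, 3/2)
2. Q is where the line through D parallel to RG meets line GA ⇒ Q = (-3/2, 3)
3. E lies on line RG with RE:EG = 3:4 ⇒ E = (4/7, 3/7)
4. K is the centroid of triangle EDQ ⇒ K = (-13/42, 23/14)
line RK meets DQ at Z = (-27/28, 69/28)
K = R + t·(Z−R) with t = 2/3, so RK:KZ = 2/3:1/3

RK:KZ = 2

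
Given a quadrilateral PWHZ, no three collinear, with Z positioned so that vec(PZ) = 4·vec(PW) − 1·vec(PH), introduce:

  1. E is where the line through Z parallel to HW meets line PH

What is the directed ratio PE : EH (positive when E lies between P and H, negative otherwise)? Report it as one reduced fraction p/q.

PE:EH = -3/2

Assign P = (0, 0), W = (1, 0), H = (0, 1), Z = (4, -1) — the answer is frame-independent, so this choice is without loss of generality.
1. E is where the line through Z parallel to HW meets line PH ⇒ E = (0, 3)
E = P + t·(H−P) with t = 3, so PE:EH = t:(1−t) = 3:-2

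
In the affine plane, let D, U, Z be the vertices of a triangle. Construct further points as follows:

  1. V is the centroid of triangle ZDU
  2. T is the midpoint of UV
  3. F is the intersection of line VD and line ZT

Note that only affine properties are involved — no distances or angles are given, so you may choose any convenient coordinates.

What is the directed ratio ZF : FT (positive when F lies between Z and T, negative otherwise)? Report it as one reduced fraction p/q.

Assign D = (0, 0), U = (1, 0), Z = (0, 1) — the answer is frame-independent, so this choice is without loss of generality.
1. V is the centroid of triangle ZDU ⇒ V = (1/3, 1/3)
2. T is the midpoint of UV ⇒ T = (2/3, 1/6)
3. F is the intersection of line VD and line ZT ⇒ F = (4/9, 4/9)
F = Z + t·(T−Z) with t = 2/3, so ZF:FT = t:(1−t) = 2/3:1/3

ZF:FT = 2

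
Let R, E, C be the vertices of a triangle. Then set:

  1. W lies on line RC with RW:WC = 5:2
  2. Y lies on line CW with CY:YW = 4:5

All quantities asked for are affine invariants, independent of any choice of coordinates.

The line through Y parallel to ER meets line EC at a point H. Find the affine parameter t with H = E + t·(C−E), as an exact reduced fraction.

Choose coordinates R = (0, 0), E = (1, 0), C = (0, 1).
1. W lies on line RC with RW:WC = 5:2 ⇒ W = (0, 5/7)
2. Y lies on line CW with CY:YW = 4:5 ⇒ Y = (0, 55/63)
through Y parallel to ER: direction (-1, 0); meets EC at H = (8/63, 55/63)
H = E + t·(C−E) with t = 55/63

t = 55/63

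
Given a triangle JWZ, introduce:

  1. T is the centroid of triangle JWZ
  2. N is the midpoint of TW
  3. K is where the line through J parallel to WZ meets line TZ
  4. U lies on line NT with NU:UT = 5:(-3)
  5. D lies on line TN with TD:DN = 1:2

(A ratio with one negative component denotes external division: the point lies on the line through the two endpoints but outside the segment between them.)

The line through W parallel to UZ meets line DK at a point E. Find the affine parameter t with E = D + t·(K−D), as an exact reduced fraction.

t = 5/8

Work in coordinates with J = (0, 0), W = (1, 0), Z = (0, 1).
1. T is the centroid of triangle JWZ ⇒ T = (1/3, 1/3)
2. N is the midpoint of TW ⇒ N = (2/3, 1/6)
3. K is where the line through J parallel to WZ meets line TZ ⇒ K = (1, -1)
4. U lies on line NT with NU:UT = 5:(-3) ⇒ U = (-1/6, 7/12)
5. D lies on line TN with TD:DN = 1:2 ⇒ D = (4/9, 5/18)
through W parallel to UZ: direction (1/6, 5/12); meets DK at E = (19/24, -25/48)
E = D + t·(K−D) with t = 5/8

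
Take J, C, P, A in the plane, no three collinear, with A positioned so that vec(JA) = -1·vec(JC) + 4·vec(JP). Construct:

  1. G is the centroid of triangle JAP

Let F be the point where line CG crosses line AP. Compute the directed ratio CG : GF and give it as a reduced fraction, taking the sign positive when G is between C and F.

Assign J = (0, 0), C = (1, 0), P = (0, 1), A = (-1, 4) — the answer is frame-independent, so this choice is without loss of generality.
1. G is the centroid of triangle JAP ⇒ G = (-1/3, 5/3)
line CG meets AP at F = (-1/7, 10/7)
G = C + t·(F−C) with t = 7/6, so CG:GF = 7/6:-1/6

CG:GF = -7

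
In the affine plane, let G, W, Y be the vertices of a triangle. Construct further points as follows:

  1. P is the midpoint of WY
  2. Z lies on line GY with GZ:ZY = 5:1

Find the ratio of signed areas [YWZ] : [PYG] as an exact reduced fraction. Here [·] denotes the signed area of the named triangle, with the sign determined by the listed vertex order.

Set G = (0, 0), W = (1, 0), Y = (0, 1); any affine frame gives the same invariant.
1. P is the midpoint of WY ⇒ P = (1/2, 1/2)
2. Z lies on line GY with GZ:ZY = 5:1 ⇒ Z = (0, 5/6)
2·[YWZ] = -1/6, 2·[PYG] = 1/2
[YWZ]:[PYG] = -1/6:1/2 = -1/3

[YWZ]:[PYG] = -1/3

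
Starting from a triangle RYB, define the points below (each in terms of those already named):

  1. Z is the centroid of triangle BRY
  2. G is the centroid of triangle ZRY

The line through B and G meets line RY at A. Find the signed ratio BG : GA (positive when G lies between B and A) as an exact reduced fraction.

Work in coordinates with R = (0, 0), Y = (1, 0), B = (0, 1).
1. Z is the centroid of triangle BRY ⇒ Z = (1/3, 1/3)
2. G is the centroid of triangle ZRY ⇒ G = (4/9, 1/9)
line BG meets RY at A = (1/2, 0)
G = B + t·(A−B) with t = 8/9, so BG:GA = 8/9:1/9

BG:GA = 8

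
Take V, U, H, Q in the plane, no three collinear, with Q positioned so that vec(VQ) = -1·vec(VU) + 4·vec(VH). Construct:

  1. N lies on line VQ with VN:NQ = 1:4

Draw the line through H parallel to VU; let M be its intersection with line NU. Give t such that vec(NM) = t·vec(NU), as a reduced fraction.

Work in coordinates with V = (0, 0), U = (1, 0), H = (0, 1), Q = (-1, 4).
1. N lies on line VQ with VN:NQ = 1:4 ⇒ N = (-1/5, 4/5)
through H parallel to VU: direction (1, 0); meets NU at M = (-1/2, 1)
M = N + t·(U−N) with t = -1/4

t = -1/4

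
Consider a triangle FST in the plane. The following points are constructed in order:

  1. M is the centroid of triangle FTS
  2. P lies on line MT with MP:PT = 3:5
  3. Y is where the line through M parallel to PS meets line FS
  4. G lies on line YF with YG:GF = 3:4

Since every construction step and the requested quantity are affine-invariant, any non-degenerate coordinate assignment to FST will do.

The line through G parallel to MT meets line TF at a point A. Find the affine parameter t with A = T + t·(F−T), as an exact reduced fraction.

t = 5/49

Work in coordinates with F = (0, 0), S = (1, 0), T = (0, 1).
1. M is the centroid of triangle FTS ⇒ M = (1/3, 1/3)
2. P lies on line MT with MP:PT = 3:5 ⇒ P = (5/24, 7/12)
3. Y is where the line through M parallel to PS meets line FS ⇒ Y = (11/14, 0)
4. G lies on line YF with YG:GF = 3:4 ⇒ G = (22/49, 0)
through G parallel to MT: direction (-1/3, 2/3); meets TF at A = (0, 44/49)
A = T + t·(F−T) with t = 5/49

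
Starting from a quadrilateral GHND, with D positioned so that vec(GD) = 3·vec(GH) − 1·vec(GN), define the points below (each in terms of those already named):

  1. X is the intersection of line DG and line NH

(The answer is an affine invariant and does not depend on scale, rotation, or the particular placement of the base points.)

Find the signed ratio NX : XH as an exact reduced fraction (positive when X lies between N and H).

Assign G = (0, 0), H = (1, 0), N = (0, 1), D = (3, -1) — the answer is frame-independent, so this choice is without loss of generality.
1. X is the intersection of line DG and line NH ⇒ X = (3/2, -1/2)
X = N + t·(H−N) with t = 3/2, so NX:XH = t:(1−t) = 3/2:-1/2

NX:XH = -3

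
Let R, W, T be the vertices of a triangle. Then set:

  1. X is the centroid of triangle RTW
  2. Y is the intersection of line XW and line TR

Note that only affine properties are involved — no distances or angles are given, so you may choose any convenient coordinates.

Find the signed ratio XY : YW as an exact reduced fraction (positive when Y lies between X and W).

XY:YW = -1/3

Set R = (0, 0), W = (1, 0), T = (0, 1); any affine frame gives the same invariant.
1. X is the centroid of triangle RTW ⇒ X = (1/3, 1/3)
2. Y is the intersection of line XW and line TR ⇒ Y = (0, 1/2)
Y = X + t·(W−X) with t = -1/2, so XY:YW = t:(1−t) = -1/2:3/2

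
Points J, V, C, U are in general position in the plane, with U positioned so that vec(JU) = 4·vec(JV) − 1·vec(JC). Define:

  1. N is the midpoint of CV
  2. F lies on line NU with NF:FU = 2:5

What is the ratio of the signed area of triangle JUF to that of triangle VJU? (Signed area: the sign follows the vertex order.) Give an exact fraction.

Work in coordinates with J = (0, 0), V = (1, 0), C = (0, 1), U = (4, -1).
1. N is the midpoint of CV ⇒ N = (1/2, 1/2)
2. F lies on line NU with NF:FU = 2:5 ⇒ F = (3/2, 1/14)
2·[JUF] = 25/14, 2·[VJU] = 1
[JUF]:[VJU] = 25/14:1 = 25/14

[JUF]:[VJU] = 25/14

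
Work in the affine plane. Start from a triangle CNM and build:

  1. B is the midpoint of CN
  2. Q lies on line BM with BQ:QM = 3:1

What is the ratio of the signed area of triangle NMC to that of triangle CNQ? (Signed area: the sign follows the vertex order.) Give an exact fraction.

[NMC]:[CNQ] = 4/3

Assign C = (0, 0), N = (1, 0), M = (0, 1) — the answer is frame-independent, so this choice is without loss of generality.
1. B is the midpoint of CN ⇒ B = (1/2, 0)
2. Q lies on line BM with BQ:QM = 3:1 ⇒ Q = (1/8, 3/4)
2·[NMC] = 1, 2·[CNQ] = 3/4
[NMC]:[CNQ] = 1:3/4 = 4/3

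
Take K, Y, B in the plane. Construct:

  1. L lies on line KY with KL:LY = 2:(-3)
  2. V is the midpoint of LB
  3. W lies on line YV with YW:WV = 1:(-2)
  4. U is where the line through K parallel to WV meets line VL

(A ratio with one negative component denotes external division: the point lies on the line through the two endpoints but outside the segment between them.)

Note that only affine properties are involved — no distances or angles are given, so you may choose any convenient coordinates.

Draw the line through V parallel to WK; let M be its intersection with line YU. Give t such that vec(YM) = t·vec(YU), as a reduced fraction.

t = -3

Choose coordinates K = (0, 0), Y = (1, 0), B = (0, 1).
1. L lies on line KY with KL:LY = 2:(-3) ⇒ L = (-2, 0)
2. V is the midpoint of LB ⇒ V = (-1, 1/2)
3. W lies on line YV with YW:WV = 1:(-2) ⇒ W = (3, -1/2)
4. U is where the line through K parallel to WV meets line VL ⇒ U = (-4/3, 1/3)
through V parallel to WK: direction (-3, 1/2); meets YU at M = (8, -1)
M = Y + t·(U−Y) with t = -3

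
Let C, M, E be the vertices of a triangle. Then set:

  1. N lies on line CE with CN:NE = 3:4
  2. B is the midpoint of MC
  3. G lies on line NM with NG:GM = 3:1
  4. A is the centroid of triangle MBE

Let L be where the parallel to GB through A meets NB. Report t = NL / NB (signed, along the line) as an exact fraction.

Choose coordinates C = (0, 0), M = (1, 0), E = (0, 1).
1. N lies on line CE with CN:NE = 3:4 ⇒ N = (0, 3/7)
2. B is the midpoint of MC ⇒ B = (1/2, 0)
3. G lies on line NM with NG:GM = 3:1 ⇒ G = (3/4, 3/28)
4. A is the centroid of triangle MBE ⇒ A = (1/2, 1/3)
through A parallel to GB: direction (-1/4, -3/28); meets NB at L = (13/54, 2/9)
L = N + t·(B−N) with t = 13/27

t = 13/27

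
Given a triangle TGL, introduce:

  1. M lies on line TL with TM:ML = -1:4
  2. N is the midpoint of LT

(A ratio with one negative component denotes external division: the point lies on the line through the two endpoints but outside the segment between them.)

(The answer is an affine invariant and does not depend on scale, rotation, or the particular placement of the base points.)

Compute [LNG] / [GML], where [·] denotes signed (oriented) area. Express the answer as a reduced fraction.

[LNG]:[GML] = -3/8

Set T = (0, 0), G = (1, 0), L = (0, 1); any affine frame gives the same invariant.
1. M lies on line TL with TM:ML = -1:4 ⇒ M = (0, -1/3)
2. N is the midpoint of LT ⇒ N = (0, 1/2)
2·[LNG] = 1/2, 2·[GML] = -4/3
[LNG]:[GML] = 1/2:-4/3 = -3/8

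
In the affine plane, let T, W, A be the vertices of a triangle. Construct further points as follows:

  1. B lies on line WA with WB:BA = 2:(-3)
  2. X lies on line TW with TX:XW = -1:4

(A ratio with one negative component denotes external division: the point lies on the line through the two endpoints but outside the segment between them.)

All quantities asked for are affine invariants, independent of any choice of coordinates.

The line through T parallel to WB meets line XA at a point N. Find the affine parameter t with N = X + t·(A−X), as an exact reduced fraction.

t = 1/4

Set T = (0, 0), W = (1, 0), A = (0, 1); any affine frame gives the same invariant.
1. B lies on line WA with WB:BA = 2:(-3) ⇒ B = (3, -2)
2. X lies on line TW with TX:XW = -1:4 ⇒ X = (-1/3, 0)
through T parallel to WB: direction (2, -2); meets XA at N = (-1/4, 1/4)
N = X + t·(A−X) with t = 1/4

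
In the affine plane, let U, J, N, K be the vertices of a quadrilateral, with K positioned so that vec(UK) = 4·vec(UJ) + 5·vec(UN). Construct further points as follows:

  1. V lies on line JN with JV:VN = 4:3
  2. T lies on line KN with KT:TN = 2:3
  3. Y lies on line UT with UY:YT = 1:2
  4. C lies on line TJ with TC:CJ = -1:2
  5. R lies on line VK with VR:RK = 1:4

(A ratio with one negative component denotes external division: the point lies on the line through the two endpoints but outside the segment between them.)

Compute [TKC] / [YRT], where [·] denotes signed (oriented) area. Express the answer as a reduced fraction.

Work in coordinates with U = (0, 0), J = (1, 0), N = (0, 1), K = (4, 5).
1. V lies on line JN with JV:VN = 4:3 ⇒ V = (3/7, 4/7)
2. T lies on line KN with KT:TN = 2:3 ⇒ T = (12/5, 17/5)
3. Y lies on line UT with UY:YT = 1:2 ⇒ Y = (4/5, 17/15)
4. C lies on line TJ with TC:CJ = -1:2 ⇒ C = (19/5, 34/5)
5. R lies on line VK with VR:RK = 1:4 ⇒ R = (8/7, 51/35)
2·[TKC] = 16/5, 2·[YRT] = 136/525
[TKC]:[YRT] = 16/5:136/525 = 210/17

[TKC]:[YRT] = 210/17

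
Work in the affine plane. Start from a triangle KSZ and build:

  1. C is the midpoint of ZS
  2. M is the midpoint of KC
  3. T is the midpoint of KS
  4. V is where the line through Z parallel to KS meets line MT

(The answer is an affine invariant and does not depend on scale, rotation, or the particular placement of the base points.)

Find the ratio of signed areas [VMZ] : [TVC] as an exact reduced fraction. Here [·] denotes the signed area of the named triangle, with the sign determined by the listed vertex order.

Assign K = (0, 0), S = (1, 0), Z = (0, 1) — the answer is frame-independent, so this choice is without loss of generality.
1. C is the midpoint of ZS ⇒ C = (1/2, 1/2)
2. M is the midpoint of KC ⇒ M = (1/4, 1/4)
3. T is the midpoint of KS ⇒ T = (1/2, 0)
4. V is where the line through Z parallel to KS meets line MT ⇒ V = (-1/2, 1)
2·[VMZ] = 3/8, 2·[TVC] = -1/2
[VMZ]:[TVC] = 3/8:-1/2 = -3/4

[VMZ]:[TVC] = -3/4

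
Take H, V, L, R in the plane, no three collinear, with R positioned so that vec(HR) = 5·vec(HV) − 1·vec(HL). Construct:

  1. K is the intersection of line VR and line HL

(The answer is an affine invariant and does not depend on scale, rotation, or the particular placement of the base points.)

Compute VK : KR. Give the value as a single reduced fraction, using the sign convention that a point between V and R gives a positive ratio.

Work in coordinates with H = (0, 0), V = (1, 0), L = (0, 1), R = (5, -1).
1. K is the intersection of line VR and line HL ⇒ K = (0, 1/4)
K = V + t·(R−V) with t = -1/4, so VK:KR = t:(1−t) = -1/4:5/4

VK:KR = -1/5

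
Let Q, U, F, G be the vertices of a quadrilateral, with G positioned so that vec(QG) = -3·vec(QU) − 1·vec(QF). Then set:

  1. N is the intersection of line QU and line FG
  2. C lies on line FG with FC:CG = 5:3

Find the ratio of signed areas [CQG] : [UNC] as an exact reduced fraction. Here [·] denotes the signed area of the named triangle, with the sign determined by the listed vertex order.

[CQG]:[UNC] = -9/5

Work in coordinates with Q = (0, 0), U = (1, 0), F = (0, 1), G = (-3, -1).
1. N is the intersection of line QU and line FG ⇒ N = (-3/2, 0)
2. C lies on line FG with FC:CG = 5:3 ⇒ C = (-15/8, -1/4)
2·[CQG] = -9/8, 2·[UNC] = 5/8
[CQG]:[UNC] = -9/8:5/8 = -9/5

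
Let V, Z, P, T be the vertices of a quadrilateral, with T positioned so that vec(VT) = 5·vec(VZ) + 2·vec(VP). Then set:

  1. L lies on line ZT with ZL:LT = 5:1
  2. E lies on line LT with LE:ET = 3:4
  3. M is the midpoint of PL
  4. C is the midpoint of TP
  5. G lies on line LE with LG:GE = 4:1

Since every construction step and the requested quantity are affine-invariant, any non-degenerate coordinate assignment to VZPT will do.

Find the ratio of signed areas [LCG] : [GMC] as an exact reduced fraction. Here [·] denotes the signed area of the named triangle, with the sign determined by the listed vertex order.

[LCG]:[GMC] = 24/35

Work in coordinates with V = (0, 0), Z = (1, 0), P = (0, 1), T = (5, 2).
1. L lies on line ZT with ZL:LT = 5:1 ⇒ L = (13/3, 5/3)
2. E lies on line LT with LE:ET = 3:4 ⇒ E = (97/21, 38/21)
3. M is the midpoint of PL ⇒ M = (13/6, 4/3)
4. C is the midpoint of TP ⇒ C = (5/2, 3/2)
5. G lies on line LE with LG:GE = 4:1 ⇒ G = (479/105, 187/105)
2·[LCG] = -6/35, 2·[GMC] = -1/4
[LCG]:[GMC] = -6/35:-1/4 = 24/35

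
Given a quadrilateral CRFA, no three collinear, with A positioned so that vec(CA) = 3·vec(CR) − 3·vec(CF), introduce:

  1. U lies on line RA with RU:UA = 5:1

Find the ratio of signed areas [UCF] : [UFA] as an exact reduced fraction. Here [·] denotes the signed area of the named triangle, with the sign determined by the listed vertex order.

Work in coordinates with C = (0, 0), R = (1, 0), F = (0, 1), A = (3, -3).
1. U lies on line RA with RU:UA = 5:1 ⇒ U = (8/3, -5/2)
2·[UCF] = -8/3, 2·[UFA] = 1/6
[UCF]:[UFA] = -8/3:1/6 = -16

[UCF]:[UFA] = -16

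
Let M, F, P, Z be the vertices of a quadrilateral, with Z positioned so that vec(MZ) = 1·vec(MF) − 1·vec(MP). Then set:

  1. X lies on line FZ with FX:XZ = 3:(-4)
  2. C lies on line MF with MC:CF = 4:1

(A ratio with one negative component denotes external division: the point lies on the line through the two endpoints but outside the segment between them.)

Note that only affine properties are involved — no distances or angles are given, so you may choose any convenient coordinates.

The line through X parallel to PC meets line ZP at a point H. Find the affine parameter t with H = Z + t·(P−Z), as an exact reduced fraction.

Choose coordinates M = (0, 0), F = (1, 0), P = (0, 1), Z = (1, -1).
1. X lies on line FZ with FX:XZ = 3:(-4) ⇒ X = (1, 3)
2. C lies on line MF with MC:CF = 4:1 ⇒ C = (4/5, 0)
through X parallel to PC: direction (4/5, -1); meets ZP at H = (-13/3, 29/3)
H = Z + t·(P−Z) with t = 16/3

t = 16/3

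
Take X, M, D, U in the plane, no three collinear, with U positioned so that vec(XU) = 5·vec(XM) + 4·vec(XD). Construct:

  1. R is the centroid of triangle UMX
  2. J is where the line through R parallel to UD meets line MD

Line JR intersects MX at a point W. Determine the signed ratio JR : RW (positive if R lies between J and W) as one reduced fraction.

Choose coordinates X = (0, 0), M = (1, 0), D = (0, 1), U = (5, 4).
1. R is the centroid of triangle UMX ⇒ R = (2, 4/3)
2. J is where the line through R parallel to UD meets line MD ⇒ J = (13/24, 11/24)
line JR meets MX at W = (-2/9, 0)
R = J + t·(W−J) with t = -21/11, so JR:RW = -21/11:32/11

JR:RW = -21/32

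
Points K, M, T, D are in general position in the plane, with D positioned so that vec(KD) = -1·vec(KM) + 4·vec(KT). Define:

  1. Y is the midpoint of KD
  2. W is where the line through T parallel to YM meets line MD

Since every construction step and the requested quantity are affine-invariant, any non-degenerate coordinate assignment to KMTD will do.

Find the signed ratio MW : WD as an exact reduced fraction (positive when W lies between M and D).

MW:WD = -1/5

Work in coordinates with K = (0, 0), M = (1, 0), T = (0, 1), D = (-1, 4).
1. Y is the midpoint of KD ⇒ Y = (-1/2, 2)
2. W is where the line through T parallel to YM meets line MD ⇒ W = (3/2, -1)
W = M + t·(D−M) with t = -1/4, so MW:WD = t:(1−t) = -1/4:5/4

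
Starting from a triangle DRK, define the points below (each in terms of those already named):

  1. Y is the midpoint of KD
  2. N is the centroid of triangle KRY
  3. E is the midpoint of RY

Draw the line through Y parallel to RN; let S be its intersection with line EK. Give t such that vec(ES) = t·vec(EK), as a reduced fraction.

t = -1/3

Work in coordinates with D = (0, 0), R = (1, 0), K = (0, 1).
1. Y is the midpoint of KD ⇒ Y = (0, 1/2)
2. N is the centroid of triangle KRY ⇒ N = (1/3, 1/2)
3. E is the midpoint of RY ⇒ E = (1/2, 1/4)
through Y parallel to RN: direction (-2/3, 1/2); meets EK at S = (2/3, 0)
S = E + t·(K−E) with t = -1/3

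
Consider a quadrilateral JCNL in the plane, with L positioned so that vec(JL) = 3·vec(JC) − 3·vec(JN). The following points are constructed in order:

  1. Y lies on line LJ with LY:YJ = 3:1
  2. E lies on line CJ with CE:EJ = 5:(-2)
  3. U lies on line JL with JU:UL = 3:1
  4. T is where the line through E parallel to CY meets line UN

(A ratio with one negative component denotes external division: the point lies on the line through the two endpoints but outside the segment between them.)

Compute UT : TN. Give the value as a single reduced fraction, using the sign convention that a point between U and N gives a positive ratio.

Work in coordinates with J = (0, 0), C = (1, 0), N = (0, 1), L = (3, -3).
1. Y lies on line LJ with LY:YJ = 3:1 ⇒ Y = (3/4, -3/4)
2. E lies on line CJ with CE:EJ = 5:(-2) ⇒ E = (-2/3, 0)
3. U lies on line JL with JU:UL = 3:1 ⇒ U = (9/4, -9/4)
4. T is where the line through E parallel to CY meets line UN ⇒ T = (-9/40, 53/40)
T = U + t·(N−U) with t = 11/10, so UT:TN = t:(1−t) = 11/10:-1/10

UT:TN = -11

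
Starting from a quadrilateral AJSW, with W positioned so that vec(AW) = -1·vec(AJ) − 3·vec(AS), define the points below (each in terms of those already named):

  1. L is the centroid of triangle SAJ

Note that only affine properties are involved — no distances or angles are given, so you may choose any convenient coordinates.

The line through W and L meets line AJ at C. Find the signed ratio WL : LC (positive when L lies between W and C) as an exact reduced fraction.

WL:LC = -10

Work in coordinates with A = (0, 0), J = (1, 0), S = (0, 1), W = (-1, -3).
1. L is the centroid of triangle SAJ ⇒ L = (1/3, 1/3)
line WL meets AJ at C = (1/5, 0)
L = W + t·(C−W) with t = 10/9, so WL:LC = 10/9:-1/9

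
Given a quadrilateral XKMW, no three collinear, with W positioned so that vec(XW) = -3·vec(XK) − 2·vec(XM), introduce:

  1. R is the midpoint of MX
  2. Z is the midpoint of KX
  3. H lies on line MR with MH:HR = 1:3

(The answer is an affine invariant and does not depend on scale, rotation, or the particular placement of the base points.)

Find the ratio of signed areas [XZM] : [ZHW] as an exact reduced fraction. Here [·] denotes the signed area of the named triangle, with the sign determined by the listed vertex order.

[XZM]:[ZHW] = 8/65

Assign X = (0, 0), K = (1, 0), M = (0, 1), W = (-3, -2) — the answer is frame-independent, so this choice is without loss of generality.
1. R is the midpoint of MX ⇒ R = (0, 1/2)
2. Z is the midpoint of KX ⇒ Z = (1/2, 0)
3. H lies on line MR with MH:HR = 1:3 ⇒ H = (0, 7/8)
2·[XZM] = 1/2, 2·[ZHW] = 65/16
[XZM]:[ZHW] = 1/2:65/16 = 8/65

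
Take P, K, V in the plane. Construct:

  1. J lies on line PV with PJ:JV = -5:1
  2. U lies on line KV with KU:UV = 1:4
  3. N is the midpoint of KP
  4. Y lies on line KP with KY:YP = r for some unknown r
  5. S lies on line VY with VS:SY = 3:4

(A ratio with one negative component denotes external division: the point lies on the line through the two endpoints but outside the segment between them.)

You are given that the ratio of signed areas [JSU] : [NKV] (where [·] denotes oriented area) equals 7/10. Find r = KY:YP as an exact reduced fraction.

r = 4/3

Choose coordinates P = (0, 0), K = (1, 0), V = (0, 1).
1. J lies on line PV with PJ:JV = -5:1 ⇒ J = (0, 5/4)
2. U lies on line KV with KU:UV = 1:4 ⇒ U = (4/5, 1/5)
3. N is the midpoint of KP ⇒ N = (1/2, 0)
4. With KY:YP = r, write λ = r/(r+1) so Y = K + λ·(P−K); Y is affine-linear in λ
5. S lies on line VY with VS:SY = 3:4 ⇒ S is an affine combination of earlier points and hence also affine-linear in λ
Every point depending on Y is an affine combination of Y and λ-independent points, so each such coordinate is linear in λ; the λ² term in each signed area is a multiple of (P−K)×(P−K) = 0, so 2·[JSU] and 2·[NKV] are each linear in λ. Evaluating at λ=0 and λ=1:
  2·[JSU] = 9/20·λ + 13/140,   2·[NKV] = 1/2
So [JSU]:[NKV] = (9/20·λ + 13/140) / (1/2). Setting this equal to 7/10:
  9/20·λ + 13/140 = 7/10·(1/2)  ⇒  λ = 4/7
Then r = λ/(1−λ) = (4/7)/(3/7) = 4/3. Check: with r = 4/3, Y = (3/7, 0) and [JSU]:[NKV] = 7/10 as required.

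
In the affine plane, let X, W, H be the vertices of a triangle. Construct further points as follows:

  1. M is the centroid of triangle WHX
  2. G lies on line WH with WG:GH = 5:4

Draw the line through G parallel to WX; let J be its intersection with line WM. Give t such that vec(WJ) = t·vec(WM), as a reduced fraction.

t = 5/3

Set X = (0, 0), W = (1, 0), H = (0, 1); any affine frame gives the same invariant.
1. M is the centroid of triangle WHX ⇒ M = (1/3, 1/3)
2. G lies on line WH with WG:GH = 5:4 ⇒ G = (4/9, 5/9)
through G parallel to WX: direction (-1, 0); meets WM at J = (-1/9, 5/9)
J = W + t·(M−W) with t = 5/3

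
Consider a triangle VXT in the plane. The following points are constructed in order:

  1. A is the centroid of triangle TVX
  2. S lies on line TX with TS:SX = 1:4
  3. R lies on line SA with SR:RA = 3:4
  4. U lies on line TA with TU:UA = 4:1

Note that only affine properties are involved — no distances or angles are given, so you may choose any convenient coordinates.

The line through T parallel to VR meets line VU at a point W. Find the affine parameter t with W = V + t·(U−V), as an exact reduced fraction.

t = -45/7

Assign V = (0, 0), X = (1, 0), T = (0, 1) — the answer is frame-independent, so this choice is without loss of generality.
1. A is the centroid of triangle TVX ⇒ A = (1/3, 1/3)
2. S lies on line TX with TS:SX = 1:4 ⇒ S = (1/5, 4/5)
3. R lies on line SA with SR:RA = 3:4 ⇒ R = (9/35, 3/5)
4. U lies on line TA with TU:UA = 4:1 ⇒ U = (4/15, 7/15)
through T parallel to VR: direction (9/35, 3/5); meets VU at W = (-12/7, -3)
W = V + t·(U−V) with t = -45/7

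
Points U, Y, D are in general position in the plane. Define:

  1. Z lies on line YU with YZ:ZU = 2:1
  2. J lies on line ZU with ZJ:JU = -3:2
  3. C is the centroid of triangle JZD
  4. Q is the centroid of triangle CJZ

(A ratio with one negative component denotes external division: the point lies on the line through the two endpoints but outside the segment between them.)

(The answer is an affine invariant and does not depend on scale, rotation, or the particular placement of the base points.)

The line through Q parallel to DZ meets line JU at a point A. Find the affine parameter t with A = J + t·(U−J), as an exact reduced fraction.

Work in coordinates with U = (0, 0), Y = (1, 0), D = (0, 1).
1. Z lies on line YU with YZ:ZU = 2:1 ⇒ Z = (1/3, 0)
2. J lies on line ZU with ZJ:JU = -3:2 ⇒ J = (-2/3, 0)
3. C is the centroid of triangle JZD ⇒ C = (-1/9, 1/3)
4. Q is the centroid of triangle CJZ ⇒ Q = (-4/27, 1/9)
through Q parallel to DZ: direction (1/3, -1); meets JU at A = (-1/9, 0)
A = J + t·(U−J) with t = 5/6

t = 5/6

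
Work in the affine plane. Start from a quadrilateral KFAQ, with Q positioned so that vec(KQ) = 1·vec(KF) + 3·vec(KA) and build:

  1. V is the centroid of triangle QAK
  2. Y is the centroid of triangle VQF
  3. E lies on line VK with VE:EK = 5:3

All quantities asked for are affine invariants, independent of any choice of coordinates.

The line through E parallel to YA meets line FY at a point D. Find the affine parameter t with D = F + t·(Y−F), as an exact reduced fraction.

Assign K = (0, 0), F = (1, 0), A = (0, 1), Q = (1, 3) — the answer is frame-independent, so this choice is without loss of generality.
1. V is the centroid of triangle QAK ⇒ V = (1/3, 4/3)
2. Y is the centroid of triangle VQF ⇒ Y = (7/9, 13/9)
3. E lies on line VK with VE:EK = 5:3 ⇒ E = (1/8, 1/2)
through E parallel to YA: direction (-7/9, -4/9); meets FY at D = (85/99, 91/99)
D = F + t·(Y−F) with t = 7/11

t = 7/11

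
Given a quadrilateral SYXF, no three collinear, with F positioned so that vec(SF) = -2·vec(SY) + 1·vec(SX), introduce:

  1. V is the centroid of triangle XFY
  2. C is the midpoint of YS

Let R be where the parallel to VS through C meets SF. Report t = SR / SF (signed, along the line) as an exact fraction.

t = -1/3

Assign S = (0, 0), Y = (1, 0), X = (0, 1), F = (-2, 1) — the answer is frame-independent, so this choice is without loss of generality.
1. V is the centroid of triangle XFY ⇒ V = (-1/3, 2/3)
2. C is the midpoint of YS ⇒ C = (1/2, 0)
through C parallel to VS: direction (1/3, -2/3); meets SF at R = (2/3, -1/3)
R = S + t·(F−S) with t = -1/3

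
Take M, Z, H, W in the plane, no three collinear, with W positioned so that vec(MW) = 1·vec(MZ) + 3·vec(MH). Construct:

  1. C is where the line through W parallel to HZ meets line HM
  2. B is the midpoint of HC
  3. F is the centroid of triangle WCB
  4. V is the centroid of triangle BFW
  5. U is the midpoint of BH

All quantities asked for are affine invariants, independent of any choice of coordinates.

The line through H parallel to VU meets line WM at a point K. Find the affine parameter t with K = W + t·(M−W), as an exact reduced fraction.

Choose coordinates M = (0, 0), Z = (1, 0), H = (0, 1), W = (1, 3).
1. C is where the line through W parallel to HZ meets line HM ⇒ C = (0, 4)
2. B is the midpoint of HC ⇒ B = (0, 5/2)
3. F is the centroid of triangle WCB ⇒ F = (1/3, 19/6)
4. V is the centroid of triangle BFW ⇒ V = (4/9, 26/9)
5. U is the midpoint of BH ⇒ U = (0, 7/4)
through H parallel to VU: direction (-4/9, -41/36); meets WM at K = (16/7, 48/7)
K = W + t·(M−W) with t = -9/7

t = -9/7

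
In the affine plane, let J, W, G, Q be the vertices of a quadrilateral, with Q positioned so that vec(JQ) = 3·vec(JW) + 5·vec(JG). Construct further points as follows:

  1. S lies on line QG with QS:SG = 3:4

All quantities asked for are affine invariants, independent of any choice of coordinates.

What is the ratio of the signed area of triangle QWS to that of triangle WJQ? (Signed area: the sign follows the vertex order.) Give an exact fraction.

Set J = (0, 0), W = (1, 0), G = (0, 1), Q = (3, 5); any affine frame gives the same invariant.
1. S lies on line QG with QS:SG = 3:4 ⇒ S = (12/7, 23/7)
2·[QWS] = -3, 2·[WJQ] = -5
[QWS]:[WJQ] = -3:-5 = 3/5

[QWS]:[WJQ] = 3/5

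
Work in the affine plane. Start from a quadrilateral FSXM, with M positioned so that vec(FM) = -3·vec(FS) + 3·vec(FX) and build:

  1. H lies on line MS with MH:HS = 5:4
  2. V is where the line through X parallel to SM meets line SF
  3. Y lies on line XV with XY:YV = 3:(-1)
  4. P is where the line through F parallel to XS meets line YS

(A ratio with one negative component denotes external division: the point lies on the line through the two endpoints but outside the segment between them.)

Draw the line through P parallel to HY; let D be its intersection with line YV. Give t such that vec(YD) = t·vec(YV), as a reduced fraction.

Assign F = (0, 0), S = (1, 0), X = (0, 1), M = (-3, 3) — the answer is frame-independent, so this choice is without loss of generality.
1. H lies on line MS with MH:HS = 5:4 ⇒ H = (-7/9, 4/3)
2. V is where the line through X parallel to SM meets line SF ⇒ V = (4/3, 0)
3. Y lies on line XV with XY:YV = 3:(-1) ⇒ Y = (2, -1/2)
4. P is where the line through F parallel to XS meets line YS ⇒ P = (-1, 1)
through P parallel to HY: direction (25/9, -11/6); meets YV at D = (22/3, -9/2)
D = Y + t·(V−Y) with t = -8

t = -8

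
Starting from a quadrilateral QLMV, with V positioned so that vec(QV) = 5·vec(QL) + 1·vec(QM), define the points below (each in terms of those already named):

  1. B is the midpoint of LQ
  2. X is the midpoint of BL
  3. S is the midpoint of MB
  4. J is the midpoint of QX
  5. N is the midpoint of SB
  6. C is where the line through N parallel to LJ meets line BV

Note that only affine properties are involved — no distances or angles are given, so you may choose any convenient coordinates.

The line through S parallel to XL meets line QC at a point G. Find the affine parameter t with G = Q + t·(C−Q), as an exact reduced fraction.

Work in coordinates with Q = (0, 0), L = (1, 0), M = (0, 1), V = (5, 1).
1. B is the midpoint of LQ ⇒ B = (1/2, 0)
2. X is the midpoint of BL ⇒ X = (3/4, 0)
3. S is the midpoint of MB ⇒ S = (1/4, 1/2)
4. J is the midpoint of QX ⇒ J = (3/8, 0)
5. N is the midpoint of SB ⇒ N = (3/8, 1/4)
6. C is where the line through N parallel to LJ meets line BV ⇒ C = (13/8, 1/4)
through S parallel to XL: direction (1/4, 0); meets QC at G = (13/4, 1/2)
G = Q + t·(C−Q) with t = 2

t = 2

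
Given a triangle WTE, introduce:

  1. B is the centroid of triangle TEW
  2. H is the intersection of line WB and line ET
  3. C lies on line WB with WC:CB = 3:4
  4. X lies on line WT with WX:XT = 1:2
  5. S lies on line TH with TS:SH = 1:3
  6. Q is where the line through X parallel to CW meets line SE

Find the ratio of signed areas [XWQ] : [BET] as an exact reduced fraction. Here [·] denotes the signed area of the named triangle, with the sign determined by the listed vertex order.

[XWQ]:[BET] = 1/3

Set W = (0, 0), T = (1, 0), E = (0, 1); any affine frame gives the same invariant.
1. B is the centroid of triangle TEW ⇒ B = (1/3, 1/3)
2. H is the intersection of line WB and line ET ⇒ H = (1/2, 1/2)
3. C lies on line WB with WC:CB = 3:4 ⇒ C = (1/7, 1/7)
4. X lies on line WT with WX:XT = 1:2 ⇒ X = (1/3, 0)
5. S lies on line TH with TS:SH = 1:3 ⇒ S = (7/8, 1/8)
6. Q is where the line through X parallel to CW meets line SE ⇒ Q = (2/3, 1/3)
2·[XWQ] = -1/9, 2·[BET] = -1/3
[XWQ]:[BET] = -1/9:-1/3 = 1/3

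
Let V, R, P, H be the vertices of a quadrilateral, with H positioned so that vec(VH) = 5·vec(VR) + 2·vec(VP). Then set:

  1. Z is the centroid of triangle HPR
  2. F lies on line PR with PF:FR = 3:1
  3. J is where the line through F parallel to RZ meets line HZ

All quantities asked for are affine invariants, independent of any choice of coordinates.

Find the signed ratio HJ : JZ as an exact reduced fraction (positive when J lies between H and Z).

HJ:JZ = -5

Choose coordinates V = (0, 0), R = (1, 0), P = (0, 1), H = (5, 2).
1. Z is the centroid of triangle HPR ⇒ Z = (2, 1)
2. F lies on line PR with PF:FR = 3:1 ⇒ F = (3/4, 1/4)
3. J is where the line through F parallel to RZ meets line HZ ⇒ J = (5/4, 3/4)
J = H + t·(Z−H) with t = 5/4, so HJ:JZ = t:(1−t) = 5/4:-1/4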